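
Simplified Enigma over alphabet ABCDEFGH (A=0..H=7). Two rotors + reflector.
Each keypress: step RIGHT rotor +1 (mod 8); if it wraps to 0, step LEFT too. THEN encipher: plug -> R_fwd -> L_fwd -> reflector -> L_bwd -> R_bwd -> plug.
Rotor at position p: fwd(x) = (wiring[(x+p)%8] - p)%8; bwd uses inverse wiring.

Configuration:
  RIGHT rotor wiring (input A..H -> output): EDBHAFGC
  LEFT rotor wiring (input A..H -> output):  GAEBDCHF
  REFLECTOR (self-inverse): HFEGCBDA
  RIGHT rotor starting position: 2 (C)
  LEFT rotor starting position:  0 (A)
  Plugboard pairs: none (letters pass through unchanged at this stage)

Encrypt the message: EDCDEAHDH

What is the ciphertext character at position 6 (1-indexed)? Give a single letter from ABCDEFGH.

Char 1 ('E'): step: R->3, L=0; E->plug->E->R->H->L->F->refl->B->L'->D->R'->D->plug->D
Char 2 ('D'): step: R->4, L=0; D->plug->D->R->G->L->H->refl->A->L'->B->R'->B->plug->B
Char 3 ('C'): step: R->5, L=0; C->plug->C->R->F->L->C->refl->E->L'->C->R'->G->plug->G
Char 4 ('D'): step: R->6, L=0; D->plug->D->R->F->L->C->refl->E->L'->C->R'->G->plug->G
Char 5 ('E'): step: R->7, L=0; E->plug->E->R->A->L->G->refl->D->L'->E->R'->C->plug->C
Char 6 ('A'): step: R->0, L->1 (L advanced); A->plug->A->R->E->L->B->refl->F->L'->H->R'->D->plug->D

D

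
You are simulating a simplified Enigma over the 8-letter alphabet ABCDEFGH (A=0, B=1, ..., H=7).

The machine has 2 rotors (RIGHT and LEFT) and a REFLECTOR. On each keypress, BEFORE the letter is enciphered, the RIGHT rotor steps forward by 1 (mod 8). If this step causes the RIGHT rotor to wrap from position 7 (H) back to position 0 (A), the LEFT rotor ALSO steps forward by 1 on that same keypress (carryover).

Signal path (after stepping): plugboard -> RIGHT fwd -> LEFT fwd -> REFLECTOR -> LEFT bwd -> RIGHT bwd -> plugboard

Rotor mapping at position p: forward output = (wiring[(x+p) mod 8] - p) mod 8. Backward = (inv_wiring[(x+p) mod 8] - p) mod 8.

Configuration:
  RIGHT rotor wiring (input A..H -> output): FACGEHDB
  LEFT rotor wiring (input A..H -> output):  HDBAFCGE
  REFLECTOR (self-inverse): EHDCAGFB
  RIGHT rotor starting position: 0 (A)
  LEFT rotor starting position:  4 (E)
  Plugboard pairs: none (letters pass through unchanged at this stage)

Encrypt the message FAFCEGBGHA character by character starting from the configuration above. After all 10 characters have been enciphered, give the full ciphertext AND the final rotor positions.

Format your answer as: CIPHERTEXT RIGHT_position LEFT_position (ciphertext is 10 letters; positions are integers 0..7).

Answer: HDCBHHCDGB 2 5

Derivation:
Char 1 ('F'): step: R->1, L=4; F->plug->F->R->C->L->C->refl->D->L'->E->R'->H->plug->H
Char 2 ('A'): step: R->2, L=4; A->plug->A->R->A->L->B->refl->H->L'->F->R'->D->plug->D
Char 3 ('F'): step: R->3, L=4; F->plug->F->R->C->L->C->refl->D->L'->E->R'->C->plug->C
Char 4 ('C'): step: R->4, L=4; C->plug->C->R->H->L->E->refl->A->L'->D->R'->B->plug->B
Char 5 ('E'): step: R->5, L=4; E->plug->E->R->D->L->A->refl->E->L'->H->R'->H->plug->H
Char 6 ('G'): step: R->6, L=4; G->plug->G->R->G->L->F->refl->G->L'->B->R'->H->plug->H
Char 7 ('B'): step: R->7, L=4; B->plug->B->R->G->L->F->refl->G->L'->B->R'->C->plug->C
Char 8 ('G'): step: R->0, L->5 (L advanced); G->plug->G->R->D->L->C->refl->D->L'->G->R'->D->plug->D
Char 9 ('H'): step: R->1, L=5; H->plug->H->R->E->L->G->refl->F->L'->A->R'->G->plug->G
Char 10 ('A'): step: R->2, L=5; A->plug->A->R->A->L->F->refl->G->L'->E->R'->B->plug->B
Final: ciphertext=HDCBHHCDGB, RIGHT=2, LEFT=5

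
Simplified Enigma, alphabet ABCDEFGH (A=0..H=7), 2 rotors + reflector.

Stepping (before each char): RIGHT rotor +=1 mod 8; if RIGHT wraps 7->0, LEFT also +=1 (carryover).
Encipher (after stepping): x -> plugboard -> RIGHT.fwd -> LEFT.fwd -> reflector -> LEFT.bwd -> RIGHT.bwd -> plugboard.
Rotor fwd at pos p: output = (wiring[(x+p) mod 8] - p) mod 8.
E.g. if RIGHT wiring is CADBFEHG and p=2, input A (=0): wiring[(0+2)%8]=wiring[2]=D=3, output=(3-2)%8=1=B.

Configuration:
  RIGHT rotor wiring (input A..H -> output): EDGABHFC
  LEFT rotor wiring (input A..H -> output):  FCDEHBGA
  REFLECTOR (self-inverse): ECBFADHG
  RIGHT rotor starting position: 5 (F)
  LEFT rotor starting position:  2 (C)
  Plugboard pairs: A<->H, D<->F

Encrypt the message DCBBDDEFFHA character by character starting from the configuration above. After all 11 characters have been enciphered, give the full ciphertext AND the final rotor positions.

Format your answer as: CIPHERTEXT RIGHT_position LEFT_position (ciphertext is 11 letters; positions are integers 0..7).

Answer: CFHFFEHDECH 0 4

Derivation:
Char 1 ('D'): step: R->6, L=2; D->plug->F->R->C->L->F->refl->D->L'->G->R'->C->plug->C
Char 2 ('C'): step: R->7, L=2; C->plug->C->R->E->L->E->refl->A->L'->H->R'->D->plug->F
Char 3 ('B'): step: R->0, L->3 (L advanced); B->plug->B->R->D->L->D->refl->F->L'->E->R'->A->plug->H
Char 4 ('B'): step: R->1, L=3; B->plug->B->R->F->L->C->refl->B->L'->A->R'->D->plug->F
Char 5 ('D'): step: R->2, L=3; D->plug->F->R->A->L->B->refl->C->L'->F->R'->D->plug->F
Char 6 ('D'): step: R->3, L=3; D->plug->F->R->B->L->E->refl->A->L'->H->R'->E->plug->E
Char 7 ('E'): step: R->4, L=3; E->plug->E->R->A->L->B->refl->C->L'->F->R'->A->plug->H
Char 8 ('F'): step: R->5, L=3; F->plug->D->R->H->L->A->refl->E->L'->B->R'->F->plug->D
Char 9 ('F'): step: R->6, L=3; F->plug->D->R->F->L->C->refl->B->L'->A->R'->E->plug->E
Char 10 ('H'): step: R->7, L=3; H->plug->A->R->D->L->D->refl->F->L'->E->R'->C->plug->C
Char 11 ('A'): step: R->0, L->4 (L advanced); A->plug->H->R->C->L->C->refl->B->L'->E->R'->A->plug->H
Final: ciphertext=CFHFFEHDECH, RIGHT=0, LEFT=4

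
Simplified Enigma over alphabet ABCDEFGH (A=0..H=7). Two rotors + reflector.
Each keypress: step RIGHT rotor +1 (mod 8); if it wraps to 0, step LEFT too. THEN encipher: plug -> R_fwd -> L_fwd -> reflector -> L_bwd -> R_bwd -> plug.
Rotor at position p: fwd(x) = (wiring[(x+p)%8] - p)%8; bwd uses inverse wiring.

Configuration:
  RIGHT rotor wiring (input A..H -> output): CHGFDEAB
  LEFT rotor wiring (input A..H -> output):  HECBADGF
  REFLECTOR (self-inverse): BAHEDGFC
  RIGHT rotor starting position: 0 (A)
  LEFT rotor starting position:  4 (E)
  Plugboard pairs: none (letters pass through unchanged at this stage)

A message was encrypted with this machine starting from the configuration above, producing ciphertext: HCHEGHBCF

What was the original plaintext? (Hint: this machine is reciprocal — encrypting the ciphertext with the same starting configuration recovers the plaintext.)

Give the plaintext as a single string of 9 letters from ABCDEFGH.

Char 1 ('H'): step: R->1, L=4; H->plug->H->R->B->L->H->refl->C->L'->C->R'->D->plug->D
Char 2 ('C'): step: R->2, L=4; C->plug->C->R->B->L->H->refl->C->L'->C->R'->D->plug->D
Char 3 ('H'): step: R->3, L=4; H->plug->H->R->D->L->B->refl->A->L'->F->R'->D->plug->D
Char 4 ('E'): step: R->4, L=4; E->plug->E->R->G->L->G->refl->F->L'->H->R'->A->plug->A
Char 5 ('G'): step: R->5, L=4; G->plug->G->R->A->L->E->refl->D->L'->E->R'->C->plug->C
Char 6 ('H'): step: R->6, L=4; H->plug->H->R->G->L->G->refl->F->L'->H->R'->F->plug->F
Char 7 ('B'): step: R->7, L=4; B->plug->B->R->D->L->B->refl->A->L'->F->R'->G->plug->G
Char 8 ('C'): step: R->0, L->5 (L advanced); C->plug->C->R->G->L->E->refl->D->L'->H->R'->B->plug->B
Char 9 ('F'): step: R->1, L=5; F->plug->F->R->H->L->D->refl->E->L'->G->R'->A->plug->A

Answer: DDDACFGBA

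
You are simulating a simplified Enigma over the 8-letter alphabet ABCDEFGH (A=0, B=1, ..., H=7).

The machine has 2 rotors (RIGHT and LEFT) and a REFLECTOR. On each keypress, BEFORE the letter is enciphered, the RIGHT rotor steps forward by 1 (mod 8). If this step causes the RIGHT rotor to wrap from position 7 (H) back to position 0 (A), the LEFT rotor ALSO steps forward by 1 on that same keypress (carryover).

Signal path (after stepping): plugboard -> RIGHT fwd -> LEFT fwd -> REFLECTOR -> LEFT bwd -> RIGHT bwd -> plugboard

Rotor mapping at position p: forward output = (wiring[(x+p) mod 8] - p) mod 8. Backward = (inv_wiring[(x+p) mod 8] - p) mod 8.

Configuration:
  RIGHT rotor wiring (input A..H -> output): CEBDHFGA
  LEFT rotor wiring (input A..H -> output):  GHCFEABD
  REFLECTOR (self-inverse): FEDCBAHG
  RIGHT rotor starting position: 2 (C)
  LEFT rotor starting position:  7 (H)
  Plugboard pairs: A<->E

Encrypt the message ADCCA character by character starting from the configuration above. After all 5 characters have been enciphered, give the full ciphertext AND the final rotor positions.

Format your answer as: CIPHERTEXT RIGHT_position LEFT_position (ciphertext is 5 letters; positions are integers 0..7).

Answer: CBAGE 7 7

Derivation:
Char 1 ('A'): step: R->3, L=7; A->plug->E->R->F->L->F->refl->A->L'->C->R'->C->plug->C
Char 2 ('D'): step: R->4, L=7; D->plug->D->R->E->L->G->refl->H->L'->B->R'->B->plug->B
Char 3 ('C'): step: R->5, L=7; C->plug->C->R->D->L->D->refl->C->L'->H->R'->E->plug->A
Char 4 ('C'): step: R->6, L=7; C->plug->C->R->E->L->G->refl->H->L'->B->R'->G->plug->G
Char 5 ('A'): step: R->7, L=7; A->plug->E->R->E->L->G->refl->H->L'->B->R'->A->plug->E
Final: ciphertext=CBAGE, RIGHT=7, LEFT=7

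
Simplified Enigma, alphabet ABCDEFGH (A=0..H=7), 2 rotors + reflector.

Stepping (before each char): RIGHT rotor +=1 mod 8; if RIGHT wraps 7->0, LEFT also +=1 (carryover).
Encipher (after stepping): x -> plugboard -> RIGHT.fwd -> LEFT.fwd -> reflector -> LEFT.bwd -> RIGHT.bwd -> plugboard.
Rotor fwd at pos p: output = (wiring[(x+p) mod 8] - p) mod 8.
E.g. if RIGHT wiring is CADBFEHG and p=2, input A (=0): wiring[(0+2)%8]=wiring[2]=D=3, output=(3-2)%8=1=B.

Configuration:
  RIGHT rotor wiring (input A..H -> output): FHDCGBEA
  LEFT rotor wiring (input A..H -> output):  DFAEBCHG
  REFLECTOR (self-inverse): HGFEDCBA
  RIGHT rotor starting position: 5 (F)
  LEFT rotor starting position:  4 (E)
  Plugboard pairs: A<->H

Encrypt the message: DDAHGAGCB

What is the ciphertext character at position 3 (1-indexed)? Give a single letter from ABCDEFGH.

Char 1 ('D'): step: R->6, L=4; D->plug->D->R->B->L->G->refl->B->L'->F->R'->E->plug->E
Char 2 ('D'): step: R->7, L=4; D->plug->D->R->E->L->H->refl->A->L'->H->R'->F->plug->F
Char 3 ('A'): step: R->0, L->5 (L advanced); A->plug->H->R->A->L->F->refl->C->L'->B->R'->F->plug->F

F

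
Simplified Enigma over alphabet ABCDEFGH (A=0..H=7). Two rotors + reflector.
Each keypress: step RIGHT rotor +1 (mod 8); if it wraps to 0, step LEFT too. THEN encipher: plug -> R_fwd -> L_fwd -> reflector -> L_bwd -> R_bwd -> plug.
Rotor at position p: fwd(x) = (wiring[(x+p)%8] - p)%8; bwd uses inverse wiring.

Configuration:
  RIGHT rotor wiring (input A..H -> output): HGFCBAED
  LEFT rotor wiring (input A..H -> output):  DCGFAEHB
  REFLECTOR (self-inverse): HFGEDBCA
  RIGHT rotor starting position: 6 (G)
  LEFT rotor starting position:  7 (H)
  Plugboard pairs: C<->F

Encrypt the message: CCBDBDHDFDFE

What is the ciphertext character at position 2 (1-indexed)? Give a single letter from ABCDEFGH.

Char 1 ('C'): step: R->7, L=7; C->plug->F->R->C->L->D->refl->E->L'->B->R'->G->plug->G
Char 2 ('C'): step: R->0, L->0 (L advanced); C->plug->F->R->A->L->D->refl->E->L'->F->R'->C->plug->F

F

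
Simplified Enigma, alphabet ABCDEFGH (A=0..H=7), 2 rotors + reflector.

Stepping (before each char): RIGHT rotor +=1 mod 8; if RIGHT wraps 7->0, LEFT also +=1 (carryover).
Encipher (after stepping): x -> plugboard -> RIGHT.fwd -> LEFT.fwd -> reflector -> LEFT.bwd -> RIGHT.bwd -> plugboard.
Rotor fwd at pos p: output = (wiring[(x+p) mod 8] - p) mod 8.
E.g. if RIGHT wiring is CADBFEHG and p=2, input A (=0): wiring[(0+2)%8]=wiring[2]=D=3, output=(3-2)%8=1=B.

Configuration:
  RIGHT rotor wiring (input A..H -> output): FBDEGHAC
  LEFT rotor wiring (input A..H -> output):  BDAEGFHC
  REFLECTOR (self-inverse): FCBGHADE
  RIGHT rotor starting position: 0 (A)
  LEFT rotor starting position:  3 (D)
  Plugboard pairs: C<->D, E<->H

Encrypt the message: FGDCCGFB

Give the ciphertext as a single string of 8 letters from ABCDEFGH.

Char 1 ('F'): step: R->1, L=3; F->plug->F->R->H->L->F->refl->A->L'->G->R'->E->plug->H
Char 2 ('G'): step: R->2, L=3; G->plug->G->R->D->L->E->refl->H->L'->E->R'->C->plug->D
Char 3 ('D'): step: R->3, L=3; D->plug->C->R->E->L->H->refl->E->L'->D->R'->B->plug->B
Char 4 ('C'): step: R->4, L=3; C->plug->D->R->G->L->A->refl->F->L'->H->R'->G->plug->G
Char 5 ('C'): step: R->5, L=3; C->plug->D->R->A->L->B->refl->C->L'->C->R'->A->plug->A
Char 6 ('G'): step: R->6, L=3; G->plug->G->R->A->L->B->refl->C->L'->C->R'->A->plug->A
Char 7 ('F'): step: R->7, L=3; F->plug->F->R->H->L->F->refl->A->L'->G->R'->B->plug->B
Char 8 ('B'): step: R->0, L->4 (L advanced); B->plug->B->R->B->L->B->refl->C->L'->A->R'->G->plug->G

Answer: HDBGAABG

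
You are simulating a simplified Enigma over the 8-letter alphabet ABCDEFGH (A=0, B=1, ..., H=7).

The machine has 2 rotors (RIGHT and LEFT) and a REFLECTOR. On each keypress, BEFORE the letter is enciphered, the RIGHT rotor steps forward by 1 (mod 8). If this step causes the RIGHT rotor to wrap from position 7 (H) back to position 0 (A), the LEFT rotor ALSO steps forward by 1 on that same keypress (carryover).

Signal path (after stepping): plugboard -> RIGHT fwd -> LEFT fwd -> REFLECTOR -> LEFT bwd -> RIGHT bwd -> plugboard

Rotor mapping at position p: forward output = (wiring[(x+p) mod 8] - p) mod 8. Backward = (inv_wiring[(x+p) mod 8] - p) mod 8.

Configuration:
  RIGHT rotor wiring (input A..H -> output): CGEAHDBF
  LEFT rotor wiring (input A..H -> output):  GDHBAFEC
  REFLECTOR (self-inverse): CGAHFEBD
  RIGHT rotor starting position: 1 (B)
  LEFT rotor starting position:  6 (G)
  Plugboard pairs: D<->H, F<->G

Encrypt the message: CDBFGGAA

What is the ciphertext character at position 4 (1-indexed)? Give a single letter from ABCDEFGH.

Char 1 ('C'): step: R->2, L=6; C->plug->C->R->F->L->D->refl->H->L'->H->R'->E->plug->E
Char 2 ('D'): step: R->3, L=6; D->plug->H->R->B->L->E->refl->F->L'->D->R'->G->plug->F
Char 3 ('B'): step: R->4, L=6; B->plug->B->R->H->L->H->refl->D->L'->F->R'->C->plug->C
Char 4 ('F'): step: R->5, L=6; F->plug->G->R->D->L->F->refl->E->L'->B->R'->E->plug->E

E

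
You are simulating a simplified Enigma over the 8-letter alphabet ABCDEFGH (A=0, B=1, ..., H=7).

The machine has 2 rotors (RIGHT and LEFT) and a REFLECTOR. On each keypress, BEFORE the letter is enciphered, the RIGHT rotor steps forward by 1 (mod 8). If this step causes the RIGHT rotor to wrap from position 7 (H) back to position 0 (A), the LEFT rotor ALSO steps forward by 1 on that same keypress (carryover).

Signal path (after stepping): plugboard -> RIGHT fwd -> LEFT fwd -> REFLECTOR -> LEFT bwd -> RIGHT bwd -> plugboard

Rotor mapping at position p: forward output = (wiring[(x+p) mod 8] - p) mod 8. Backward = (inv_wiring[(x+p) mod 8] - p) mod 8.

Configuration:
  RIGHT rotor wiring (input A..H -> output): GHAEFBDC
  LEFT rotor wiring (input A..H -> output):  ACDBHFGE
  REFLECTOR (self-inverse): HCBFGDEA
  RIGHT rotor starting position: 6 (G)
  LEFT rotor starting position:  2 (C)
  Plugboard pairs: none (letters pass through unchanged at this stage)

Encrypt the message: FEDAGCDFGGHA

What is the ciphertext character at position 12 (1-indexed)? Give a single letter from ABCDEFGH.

Char 1 ('F'): step: R->7, L=2; F->plug->F->R->G->L->G->refl->E->L'->E->R'->H->plug->H
Char 2 ('E'): step: R->0, L->3 (L advanced); E->plug->E->R->F->L->F->refl->D->L'->D->R'->G->plug->G
Char 3 ('D'): step: R->1, L=3; D->plug->D->R->E->L->B->refl->C->L'->C->R'->F->plug->F
Char 4 ('A'): step: R->2, L=3; A->plug->A->R->G->L->H->refl->A->L'->H->R'->D->plug->D
Char 5 ('G'): step: R->3, L=3; G->plug->G->R->E->L->B->refl->C->L'->C->R'->B->plug->B
Char 6 ('C'): step: R->4, L=3; C->plug->C->R->H->L->A->refl->H->L'->G->R'->D->plug->D
Char 7 ('D'): step: R->5, L=3; D->plug->D->R->B->L->E->refl->G->L'->A->R'->H->plug->H
Char 8 ('F'): step: R->6, L=3; F->plug->F->R->G->L->H->refl->A->L'->H->R'->G->plug->G
Char 9 ('G'): step: R->7, L=3; G->plug->G->R->C->L->C->refl->B->L'->E->R'->H->plug->H
Char 10 ('G'): step: R->0, L->4 (L advanced); G->plug->G->R->D->L->A->refl->H->L'->G->R'->A->plug->A
Char 11 ('H'): step: R->1, L=4; H->plug->H->R->F->L->G->refl->E->L'->E->R'->D->plug->D
Char 12 ('A'): step: R->2, L=4; A->plug->A->R->G->L->H->refl->A->L'->D->R'->C->plug->C

C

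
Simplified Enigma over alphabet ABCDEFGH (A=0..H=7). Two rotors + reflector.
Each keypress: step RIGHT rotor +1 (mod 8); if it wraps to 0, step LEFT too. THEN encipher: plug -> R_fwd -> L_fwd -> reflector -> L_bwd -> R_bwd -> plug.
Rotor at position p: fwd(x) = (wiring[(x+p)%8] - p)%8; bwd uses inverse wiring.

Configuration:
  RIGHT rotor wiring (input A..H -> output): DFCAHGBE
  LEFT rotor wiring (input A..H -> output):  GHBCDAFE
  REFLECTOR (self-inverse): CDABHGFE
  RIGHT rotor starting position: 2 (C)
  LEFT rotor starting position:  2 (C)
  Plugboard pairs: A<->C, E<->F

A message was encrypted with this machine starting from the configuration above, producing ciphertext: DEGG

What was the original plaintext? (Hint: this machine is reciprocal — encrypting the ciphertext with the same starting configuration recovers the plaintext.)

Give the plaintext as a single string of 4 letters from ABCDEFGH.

Char 1 ('D'): step: R->3, L=2; D->plug->D->R->G->L->E->refl->H->L'->A->R'->F->plug->E
Char 2 ('E'): step: R->4, L=2; E->plug->F->R->B->L->A->refl->C->L'->F->R'->C->plug->A
Char 3 ('G'): step: R->5, L=2; G->plug->G->R->D->L->G->refl->F->L'->H->R'->C->plug->A
Char 4 ('G'): step: R->6, L=2; G->plug->G->R->B->L->A->refl->C->L'->F->R'->C->plug->A

Answer: EAAA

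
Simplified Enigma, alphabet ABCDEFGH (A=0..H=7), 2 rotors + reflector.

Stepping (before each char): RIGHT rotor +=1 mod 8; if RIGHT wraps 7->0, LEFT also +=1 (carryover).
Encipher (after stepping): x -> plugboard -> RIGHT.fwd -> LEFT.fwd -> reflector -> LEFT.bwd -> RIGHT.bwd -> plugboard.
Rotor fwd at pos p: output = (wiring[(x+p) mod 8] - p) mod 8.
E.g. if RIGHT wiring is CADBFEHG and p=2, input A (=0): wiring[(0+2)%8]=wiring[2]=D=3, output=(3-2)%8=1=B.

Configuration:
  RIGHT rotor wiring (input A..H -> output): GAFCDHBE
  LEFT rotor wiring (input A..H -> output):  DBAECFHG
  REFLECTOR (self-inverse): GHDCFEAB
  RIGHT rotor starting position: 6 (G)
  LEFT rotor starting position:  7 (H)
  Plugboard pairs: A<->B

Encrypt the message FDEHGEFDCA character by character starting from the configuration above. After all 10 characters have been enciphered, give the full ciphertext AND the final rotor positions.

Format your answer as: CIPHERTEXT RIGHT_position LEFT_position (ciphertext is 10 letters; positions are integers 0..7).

Char 1 ('F'): step: R->7, L=7; F->plug->F->R->E->L->F->refl->E->L'->B->R'->C->plug->C
Char 2 ('D'): step: R->0, L->0 (L advanced); D->plug->D->R->C->L->A->refl->G->L'->H->R'->F->plug->F
Char 3 ('E'): step: R->1, L=0; E->plug->E->R->G->L->H->refl->B->L'->B->R'->C->plug->C
Char 4 ('H'): step: R->2, L=0; H->plug->H->R->G->L->H->refl->B->L'->B->R'->C->plug->C
Char 5 ('G'): step: R->3, L=0; G->plug->G->R->F->L->F->refl->E->L'->D->R'->F->plug->F
Char 6 ('E'): step: R->4, L=0; E->plug->E->R->C->L->A->refl->G->L'->H->R'->A->plug->B
Char 7 ('F'): step: R->5, L=0; F->plug->F->R->A->L->D->refl->C->L'->E->R'->B->plug->A
Char 8 ('D'): step: R->6, L=0; D->plug->D->R->C->L->A->refl->G->L'->H->R'->E->plug->E
Char 9 ('C'): step: R->7, L=0; C->plug->C->R->B->L->B->refl->H->L'->G->R'->D->plug->D
Char 10 ('A'): step: R->0, L->1 (L advanced); A->plug->B->R->A->L->A->refl->G->L'->F->R'->C->plug->C
Final: ciphertext=CFCCFBAEDC, RIGHT=0, LEFT=1

Answer: CFCCFBAEDC 0 1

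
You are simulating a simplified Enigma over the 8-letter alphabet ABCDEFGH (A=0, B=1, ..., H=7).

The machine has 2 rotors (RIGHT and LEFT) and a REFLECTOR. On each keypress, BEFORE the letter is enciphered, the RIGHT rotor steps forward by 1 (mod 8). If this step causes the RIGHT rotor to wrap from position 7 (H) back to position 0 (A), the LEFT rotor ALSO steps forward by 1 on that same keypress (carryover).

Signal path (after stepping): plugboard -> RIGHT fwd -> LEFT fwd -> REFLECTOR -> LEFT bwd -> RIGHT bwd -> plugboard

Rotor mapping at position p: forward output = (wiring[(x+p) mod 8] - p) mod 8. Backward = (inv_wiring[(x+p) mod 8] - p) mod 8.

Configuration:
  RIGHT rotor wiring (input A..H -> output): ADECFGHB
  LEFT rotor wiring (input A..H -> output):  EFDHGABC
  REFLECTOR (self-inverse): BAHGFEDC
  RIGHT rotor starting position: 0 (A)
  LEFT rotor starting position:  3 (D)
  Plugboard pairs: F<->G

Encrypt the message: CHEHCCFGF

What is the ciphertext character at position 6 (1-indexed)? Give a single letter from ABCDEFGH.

Char 1 ('C'): step: R->1, L=3; C->plug->C->R->B->L->D->refl->G->L'->D->R'->B->plug->B
Char 2 ('H'): step: R->2, L=3; H->plug->H->R->B->L->D->refl->G->L'->D->R'->C->plug->C
Char 3 ('E'): step: R->3, L=3; E->plug->E->R->G->L->C->refl->H->L'->E->R'->D->plug->D
Char 4 ('H'): step: R->4, L=3; H->plug->H->R->G->L->C->refl->H->L'->E->R'->E->plug->E
Char 5 ('C'): step: R->5, L=3; C->plug->C->R->E->L->H->refl->C->L'->G->R'->E->plug->E
Char 6 ('C'): step: R->6, L=3; C->plug->C->R->C->L->F->refl->E->L'->A->R'->H->plug->H

H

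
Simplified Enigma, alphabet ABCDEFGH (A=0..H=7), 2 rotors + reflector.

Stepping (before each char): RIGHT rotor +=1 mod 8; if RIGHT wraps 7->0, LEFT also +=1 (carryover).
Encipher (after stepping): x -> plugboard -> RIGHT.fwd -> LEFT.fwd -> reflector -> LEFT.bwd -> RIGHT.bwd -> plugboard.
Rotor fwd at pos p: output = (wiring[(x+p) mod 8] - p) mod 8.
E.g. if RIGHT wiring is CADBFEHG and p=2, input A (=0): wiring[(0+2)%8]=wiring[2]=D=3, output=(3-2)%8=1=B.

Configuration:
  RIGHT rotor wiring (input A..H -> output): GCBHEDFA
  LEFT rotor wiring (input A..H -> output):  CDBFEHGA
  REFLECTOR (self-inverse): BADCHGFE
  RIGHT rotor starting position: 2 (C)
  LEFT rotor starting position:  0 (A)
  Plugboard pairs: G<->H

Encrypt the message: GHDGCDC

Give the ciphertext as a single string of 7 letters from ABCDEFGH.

Answer: FDBDGCE

Derivation:
Char 1 ('G'): step: R->3, L=0; G->plug->H->R->G->L->G->refl->F->L'->D->R'->F->plug->F
Char 2 ('H'): step: R->4, L=0; H->plug->G->R->F->L->H->refl->E->L'->E->R'->D->plug->D
Char 3 ('D'): step: R->5, L=0; D->plug->D->R->B->L->D->refl->C->L'->A->R'->B->plug->B
Char 4 ('G'): step: R->6, L=0; G->plug->H->R->F->L->H->refl->E->L'->E->R'->D->plug->D
Char 5 ('C'): step: R->7, L=0; C->plug->C->R->D->L->F->refl->G->L'->G->R'->H->plug->G
Char 6 ('D'): step: R->0, L->1 (L advanced); D->plug->D->R->H->L->B->refl->A->L'->B->R'->C->plug->C
Char 7 ('C'): step: R->1, L=1; C->plug->C->R->G->L->H->refl->E->L'->C->R'->E->plug->E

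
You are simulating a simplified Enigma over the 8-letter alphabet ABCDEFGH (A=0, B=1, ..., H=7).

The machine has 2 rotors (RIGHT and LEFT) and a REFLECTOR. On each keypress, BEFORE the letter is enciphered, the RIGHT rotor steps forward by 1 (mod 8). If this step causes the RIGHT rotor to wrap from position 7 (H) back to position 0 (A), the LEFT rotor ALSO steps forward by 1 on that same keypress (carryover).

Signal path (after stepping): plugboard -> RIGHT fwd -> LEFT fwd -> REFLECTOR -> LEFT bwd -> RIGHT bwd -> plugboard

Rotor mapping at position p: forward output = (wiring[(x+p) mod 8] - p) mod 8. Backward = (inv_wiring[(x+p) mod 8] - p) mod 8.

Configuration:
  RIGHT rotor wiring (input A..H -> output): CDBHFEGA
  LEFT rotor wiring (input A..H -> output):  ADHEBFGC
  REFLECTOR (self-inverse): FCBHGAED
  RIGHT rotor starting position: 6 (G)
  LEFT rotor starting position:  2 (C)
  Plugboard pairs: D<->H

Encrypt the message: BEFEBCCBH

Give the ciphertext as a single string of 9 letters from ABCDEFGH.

Answer: HGCCGBFAE

Derivation:
Char 1 ('B'): step: R->7, L=2; B->plug->B->R->D->L->D->refl->H->L'->C->R'->D->plug->H
Char 2 ('E'): step: R->0, L->3 (L advanced); E->plug->E->R->F->L->F->refl->A->L'->G->R'->G->plug->G
Char 3 ('F'): step: R->1, L=3; F->plug->F->R->F->L->F->refl->A->L'->G->R'->C->plug->C
Char 4 ('E'): step: R->2, L=3; E->plug->E->R->E->L->H->refl->D->L'->D->R'->C->plug->C
Char 5 ('B'): step: R->3, L=3; B->plug->B->R->C->L->C->refl->B->L'->A->R'->G->plug->G
Char 6 ('C'): step: R->4, L=3; C->plug->C->R->C->L->C->refl->B->L'->A->R'->B->plug->B
Char 7 ('C'): step: R->5, L=3; C->plug->C->R->D->L->D->refl->H->L'->E->R'->F->plug->F
Char 8 ('B'): step: R->6, L=3; B->plug->B->R->C->L->C->refl->B->L'->A->R'->A->plug->A
Char 9 ('H'): step: R->7, L=3; H->plug->D->R->C->L->C->refl->B->L'->A->R'->E->plug->E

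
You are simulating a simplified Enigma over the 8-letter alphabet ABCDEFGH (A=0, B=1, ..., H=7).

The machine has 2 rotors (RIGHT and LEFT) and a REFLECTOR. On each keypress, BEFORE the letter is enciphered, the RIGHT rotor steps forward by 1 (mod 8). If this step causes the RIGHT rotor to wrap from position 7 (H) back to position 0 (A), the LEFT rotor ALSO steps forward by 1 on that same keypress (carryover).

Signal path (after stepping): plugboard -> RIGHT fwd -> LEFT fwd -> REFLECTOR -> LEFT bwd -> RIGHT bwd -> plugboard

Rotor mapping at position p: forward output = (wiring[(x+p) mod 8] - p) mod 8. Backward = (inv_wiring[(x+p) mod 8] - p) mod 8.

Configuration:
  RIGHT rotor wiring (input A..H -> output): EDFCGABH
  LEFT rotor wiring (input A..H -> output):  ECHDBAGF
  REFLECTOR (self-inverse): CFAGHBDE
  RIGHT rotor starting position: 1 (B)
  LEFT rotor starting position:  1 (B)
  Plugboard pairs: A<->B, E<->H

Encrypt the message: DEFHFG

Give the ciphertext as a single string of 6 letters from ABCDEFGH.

Answer: CAGACF

Derivation:
Char 1 ('D'): step: R->2, L=1; D->plug->D->R->G->L->E->refl->H->L'->E->R'->C->plug->C
Char 2 ('E'): step: R->3, L=1; E->plug->H->R->C->L->C->refl->A->L'->D->R'->B->plug->A
Char 3 ('F'): step: R->4, L=1; F->plug->F->R->H->L->D->refl->G->L'->B->R'->G->plug->G
Char 4 ('H'): step: R->5, L=1; H->plug->E->R->G->L->E->refl->H->L'->E->R'->B->plug->A
Char 5 ('F'): step: R->6, L=1; F->plug->F->R->E->L->H->refl->E->L'->G->R'->C->plug->C
Char 6 ('G'): step: R->7, L=1; G->plug->G->R->B->L->G->refl->D->L'->H->R'->F->plug->F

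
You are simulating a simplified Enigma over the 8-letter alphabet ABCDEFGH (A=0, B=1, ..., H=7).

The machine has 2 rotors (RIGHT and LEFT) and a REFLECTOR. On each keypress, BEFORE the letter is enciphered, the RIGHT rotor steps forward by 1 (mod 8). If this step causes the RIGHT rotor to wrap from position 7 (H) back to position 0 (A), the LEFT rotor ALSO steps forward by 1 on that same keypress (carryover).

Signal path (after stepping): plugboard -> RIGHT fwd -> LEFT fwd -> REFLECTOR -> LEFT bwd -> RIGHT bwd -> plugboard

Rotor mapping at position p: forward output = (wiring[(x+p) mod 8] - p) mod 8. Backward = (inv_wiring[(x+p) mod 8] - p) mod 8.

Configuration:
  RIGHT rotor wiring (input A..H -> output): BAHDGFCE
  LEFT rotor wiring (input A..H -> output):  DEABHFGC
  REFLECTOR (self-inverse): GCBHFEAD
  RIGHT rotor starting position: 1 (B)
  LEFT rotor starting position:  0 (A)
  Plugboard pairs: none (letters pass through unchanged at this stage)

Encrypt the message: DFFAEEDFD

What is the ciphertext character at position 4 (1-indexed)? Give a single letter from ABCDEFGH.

Char 1 ('D'): step: R->2, L=0; D->plug->D->R->D->L->B->refl->C->L'->H->R'->G->plug->G
Char 2 ('F'): step: R->3, L=0; F->plug->F->R->G->L->G->refl->A->L'->C->R'->C->plug->C
Char 3 ('F'): step: R->4, L=0; F->plug->F->R->E->L->H->refl->D->L'->A->R'->D->plug->D
Char 4 ('A'): step: R->5, L=0; A->plug->A->R->A->L->D->refl->H->L'->E->R'->D->plug->D

D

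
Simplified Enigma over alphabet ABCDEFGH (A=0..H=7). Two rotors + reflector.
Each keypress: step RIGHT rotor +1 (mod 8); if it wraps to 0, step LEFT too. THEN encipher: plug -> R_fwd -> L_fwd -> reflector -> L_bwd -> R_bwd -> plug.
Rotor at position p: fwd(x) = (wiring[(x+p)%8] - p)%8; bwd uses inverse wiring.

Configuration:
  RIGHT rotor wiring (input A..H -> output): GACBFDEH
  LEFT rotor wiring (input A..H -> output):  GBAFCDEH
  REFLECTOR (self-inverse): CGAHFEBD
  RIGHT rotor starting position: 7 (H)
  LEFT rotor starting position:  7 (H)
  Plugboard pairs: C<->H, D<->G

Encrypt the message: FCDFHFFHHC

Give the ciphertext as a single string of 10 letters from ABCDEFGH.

Char 1 ('F'): step: R->0, L->0 (L advanced); F->plug->F->R->D->L->F->refl->E->L'->G->R'->A->plug->A
Char 2 ('C'): step: R->1, L=0; C->plug->H->R->F->L->D->refl->H->L'->H->R'->A->plug->A
Char 3 ('D'): step: R->2, L=0; D->plug->G->R->E->L->C->refl->A->L'->C->R'->E->plug->E
Char 4 ('F'): step: R->3, L=0; F->plug->F->R->D->L->F->refl->E->L'->G->R'->A->plug->A
Char 5 ('H'): step: R->4, L=0; H->plug->C->R->A->L->G->refl->B->L'->B->R'->A->plug->A
Char 6 ('F'): step: R->5, L=0; F->plug->F->R->F->L->D->refl->H->L'->H->R'->B->plug->B
Char 7 ('F'): step: R->6, L=0; F->plug->F->R->D->L->F->refl->E->L'->G->R'->A->plug->A
Char 8 ('H'): step: R->7, L=0; H->plug->C->R->B->L->B->refl->G->L'->A->R'->A->plug->A
Char 9 ('H'): step: R->0, L->1 (L advanced); H->plug->C->R->C->L->E->refl->F->L'->H->R'->H->plug->C
Char 10 ('C'): step: R->1, L=1; C->plug->H->R->F->L->D->refl->H->L'->B->R'->B->plug->B

Answer: AAEAABAACB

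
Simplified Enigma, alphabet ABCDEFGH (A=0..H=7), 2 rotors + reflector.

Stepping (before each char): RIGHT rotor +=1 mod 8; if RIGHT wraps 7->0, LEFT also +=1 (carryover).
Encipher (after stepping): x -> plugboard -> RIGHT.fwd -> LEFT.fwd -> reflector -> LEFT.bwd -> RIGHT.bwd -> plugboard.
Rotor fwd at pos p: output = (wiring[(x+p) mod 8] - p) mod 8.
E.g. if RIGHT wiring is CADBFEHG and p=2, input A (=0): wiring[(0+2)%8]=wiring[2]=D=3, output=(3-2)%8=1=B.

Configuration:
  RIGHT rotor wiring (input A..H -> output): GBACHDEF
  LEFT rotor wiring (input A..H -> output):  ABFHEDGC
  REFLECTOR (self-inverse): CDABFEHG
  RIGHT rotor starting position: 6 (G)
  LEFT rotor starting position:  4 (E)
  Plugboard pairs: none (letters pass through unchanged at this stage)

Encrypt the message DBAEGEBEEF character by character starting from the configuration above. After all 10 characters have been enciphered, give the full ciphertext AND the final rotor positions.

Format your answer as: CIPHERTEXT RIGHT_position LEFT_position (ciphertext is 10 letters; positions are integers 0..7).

Char 1 ('D'): step: R->7, L=4; D->plug->D->R->B->L->H->refl->G->L'->D->R'->E->plug->E
Char 2 ('B'): step: R->0, L->5 (L advanced); B->plug->B->R->B->L->B->refl->D->L'->D->R'->F->plug->F
Char 3 ('A'): step: R->1, L=5; A->plug->A->R->A->L->G->refl->H->L'->H->R'->B->plug->B
Char 4 ('E'): step: R->2, L=5; E->plug->E->R->C->L->F->refl->E->L'->E->R'->G->plug->G
Char 5 ('G'): step: R->3, L=5; G->plug->G->R->G->L->C->refl->A->L'->F->R'->H->plug->H
Char 6 ('E'): step: R->4, L=5; E->plug->E->R->C->L->F->refl->E->L'->E->R'->G->plug->G
Char 7 ('B'): step: R->5, L=5; B->plug->B->R->H->L->H->refl->G->L'->A->R'->C->plug->C
Char 8 ('E'): step: R->6, L=5; E->plug->E->R->C->L->F->refl->E->L'->E->R'->F->plug->F
Char 9 ('E'): step: R->7, L=5; E->plug->E->R->D->L->D->refl->B->L'->B->R'->D->plug->D
Char 10 ('F'): step: R->0, L->6 (L advanced); F->plug->F->R->D->L->D->refl->B->L'->F->R'->H->plug->H
Final: ciphertext=EFBGHGCFDH, RIGHT=0, LEFT=6

Answer: EFBGHGCFDH 0 6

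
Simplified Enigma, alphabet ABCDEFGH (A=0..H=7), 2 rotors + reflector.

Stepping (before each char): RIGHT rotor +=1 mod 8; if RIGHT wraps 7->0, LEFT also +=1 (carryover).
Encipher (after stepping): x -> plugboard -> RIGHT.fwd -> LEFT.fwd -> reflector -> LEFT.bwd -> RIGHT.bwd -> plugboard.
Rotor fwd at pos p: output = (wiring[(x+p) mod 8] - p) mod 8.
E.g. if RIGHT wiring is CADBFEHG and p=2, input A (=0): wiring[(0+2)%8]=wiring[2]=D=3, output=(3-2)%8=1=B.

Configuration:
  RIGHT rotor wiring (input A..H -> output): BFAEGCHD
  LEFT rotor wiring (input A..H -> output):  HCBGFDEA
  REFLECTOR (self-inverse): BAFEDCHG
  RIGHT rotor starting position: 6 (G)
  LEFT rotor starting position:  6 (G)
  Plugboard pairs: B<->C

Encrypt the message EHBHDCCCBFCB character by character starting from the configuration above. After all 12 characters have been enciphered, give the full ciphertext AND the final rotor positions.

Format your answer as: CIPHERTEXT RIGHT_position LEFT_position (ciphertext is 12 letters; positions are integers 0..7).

Answer: CGCGHABHCGGF 2 0

Derivation:
Char 1 ('E'): step: R->7, L=6; E->plug->E->R->F->L->A->refl->B->L'->C->R'->B->plug->C
Char 2 ('H'): step: R->0, L->7 (L advanced); H->plug->H->R->D->L->C->refl->F->L'->H->R'->G->plug->G
Char 3 ('B'): step: R->1, L=7; B->plug->C->R->D->L->C->refl->F->L'->H->R'->B->plug->C
Char 4 ('H'): step: R->2, L=7; H->plug->H->R->D->L->C->refl->F->L'->H->R'->G->plug->G
Char 5 ('D'): step: R->3, L=7; D->plug->D->R->E->L->H->refl->G->L'->F->R'->H->plug->H
Char 6 ('C'): step: R->4, L=7; C->plug->B->R->G->L->E->refl->D->L'->C->R'->A->plug->A
Char 7 ('C'): step: R->5, L=7; C->plug->B->R->C->L->D->refl->E->L'->G->R'->C->plug->B
Char 8 ('C'): step: R->6, L=7; C->plug->B->R->F->L->G->refl->H->L'->E->R'->H->plug->H
Char 9 ('B'): step: R->7, L=7; B->plug->C->R->G->L->E->refl->D->L'->C->R'->B->plug->C
Char 10 ('F'): step: R->0, L->0 (L advanced); F->plug->F->R->C->L->B->refl->A->L'->H->R'->G->plug->G
Char 11 ('C'): step: R->1, L=0; C->plug->B->R->H->L->A->refl->B->L'->C->R'->G->plug->G
Char 12 ('B'): step: R->2, L=0; B->plug->C->R->E->L->F->refl->C->L'->B->R'->F->plug->F
Final: ciphertext=CGCGHABHCGGF, RIGHT=2, LEFT=0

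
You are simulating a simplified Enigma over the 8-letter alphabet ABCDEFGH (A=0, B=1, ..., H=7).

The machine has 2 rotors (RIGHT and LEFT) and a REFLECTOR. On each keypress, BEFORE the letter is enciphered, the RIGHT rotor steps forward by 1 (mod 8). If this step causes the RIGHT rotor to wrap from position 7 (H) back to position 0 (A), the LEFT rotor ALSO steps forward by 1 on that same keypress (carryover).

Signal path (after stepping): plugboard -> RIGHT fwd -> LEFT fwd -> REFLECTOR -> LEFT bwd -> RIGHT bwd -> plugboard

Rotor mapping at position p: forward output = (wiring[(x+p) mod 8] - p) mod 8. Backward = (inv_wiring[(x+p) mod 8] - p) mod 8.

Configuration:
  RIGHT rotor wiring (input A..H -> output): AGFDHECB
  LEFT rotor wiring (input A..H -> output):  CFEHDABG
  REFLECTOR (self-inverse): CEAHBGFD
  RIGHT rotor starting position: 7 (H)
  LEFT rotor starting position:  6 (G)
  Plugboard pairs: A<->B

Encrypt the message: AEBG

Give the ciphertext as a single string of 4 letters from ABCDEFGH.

Char 1 ('A'): step: R->0, L->7 (L advanced); A->plug->B->R->G->L->B->refl->E->L'->F->R'->C->plug->C
Char 2 ('E'): step: R->1, L=7; E->plug->E->R->D->L->F->refl->G->L'->C->R'->C->plug->C
Char 3 ('B'): step: R->2, L=7; B->plug->A->R->D->L->F->refl->G->L'->C->R'->D->plug->D
Char 4 ('G'): step: R->3, L=7; G->plug->G->R->D->L->F->refl->G->L'->C->R'->H->plug->H

Answer: CCDH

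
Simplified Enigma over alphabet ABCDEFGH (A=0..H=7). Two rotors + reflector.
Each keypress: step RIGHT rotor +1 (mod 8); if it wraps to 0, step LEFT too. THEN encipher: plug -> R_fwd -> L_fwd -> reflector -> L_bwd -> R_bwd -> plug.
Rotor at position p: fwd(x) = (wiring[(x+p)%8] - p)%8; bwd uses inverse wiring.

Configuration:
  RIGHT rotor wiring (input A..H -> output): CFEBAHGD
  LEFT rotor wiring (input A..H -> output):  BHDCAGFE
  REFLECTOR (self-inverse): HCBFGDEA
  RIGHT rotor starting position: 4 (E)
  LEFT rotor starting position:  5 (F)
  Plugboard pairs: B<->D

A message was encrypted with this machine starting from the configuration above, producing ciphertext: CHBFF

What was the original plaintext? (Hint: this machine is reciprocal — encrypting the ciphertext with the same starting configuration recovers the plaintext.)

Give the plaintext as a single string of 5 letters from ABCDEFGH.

Char 1 ('C'): step: R->5, L=5; C->plug->C->R->G->L->F->refl->D->L'->H->R'->F->plug->F
Char 2 ('H'): step: R->6, L=5; H->plug->H->R->B->L->A->refl->H->L'->C->R'->G->plug->G
Char 3 ('B'): step: R->7, L=5; B->plug->D->R->F->L->G->refl->E->L'->D->R'->B->plug->D
Char 4 ('F'): step: R->0, L->6 (L advanced); F->plug->F->R->H->L->A->refl->H->L'->A->R'->E->plug->E
Char 5 ('F'): step: R->1, L=6; F->plug->F->R->F->L->E->refl->G->L'->B->R'->H->plug->H

Answer: FGDEH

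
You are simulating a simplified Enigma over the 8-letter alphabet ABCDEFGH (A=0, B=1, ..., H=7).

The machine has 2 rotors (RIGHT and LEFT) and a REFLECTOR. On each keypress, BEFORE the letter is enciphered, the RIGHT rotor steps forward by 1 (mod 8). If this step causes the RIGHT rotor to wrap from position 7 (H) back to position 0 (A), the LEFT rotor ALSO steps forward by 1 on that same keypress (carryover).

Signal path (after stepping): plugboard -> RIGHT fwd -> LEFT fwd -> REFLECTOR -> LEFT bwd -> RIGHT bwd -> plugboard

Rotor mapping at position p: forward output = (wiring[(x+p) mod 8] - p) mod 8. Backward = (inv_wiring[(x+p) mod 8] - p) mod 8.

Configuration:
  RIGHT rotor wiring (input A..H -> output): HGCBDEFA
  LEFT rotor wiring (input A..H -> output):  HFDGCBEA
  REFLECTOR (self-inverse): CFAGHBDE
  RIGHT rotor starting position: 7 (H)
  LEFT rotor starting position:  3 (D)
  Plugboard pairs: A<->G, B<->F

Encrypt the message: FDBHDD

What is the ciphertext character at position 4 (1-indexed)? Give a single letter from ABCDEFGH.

Char 1 ('F'): step: R->0, L->4 (L advanced); F->plug->B->R->G->L->H->refl->E->L'->D->R'->E->plug->E
Char 2 ('D'): step: R->1, L=4; D->plug->D->R->C->L->A->refl->C->L'->H->R'->G->plug->A
Char 3 ('B'): step: R->2, L=4; B->plug->F->R->G->L->H->refl->E->L'->D->R'->E->plug->E
Char 4 ('H'): step: R->3, L=4; H->plug->H->R->H->L->C->refl->A->L'->C->R'->D->plug->D

D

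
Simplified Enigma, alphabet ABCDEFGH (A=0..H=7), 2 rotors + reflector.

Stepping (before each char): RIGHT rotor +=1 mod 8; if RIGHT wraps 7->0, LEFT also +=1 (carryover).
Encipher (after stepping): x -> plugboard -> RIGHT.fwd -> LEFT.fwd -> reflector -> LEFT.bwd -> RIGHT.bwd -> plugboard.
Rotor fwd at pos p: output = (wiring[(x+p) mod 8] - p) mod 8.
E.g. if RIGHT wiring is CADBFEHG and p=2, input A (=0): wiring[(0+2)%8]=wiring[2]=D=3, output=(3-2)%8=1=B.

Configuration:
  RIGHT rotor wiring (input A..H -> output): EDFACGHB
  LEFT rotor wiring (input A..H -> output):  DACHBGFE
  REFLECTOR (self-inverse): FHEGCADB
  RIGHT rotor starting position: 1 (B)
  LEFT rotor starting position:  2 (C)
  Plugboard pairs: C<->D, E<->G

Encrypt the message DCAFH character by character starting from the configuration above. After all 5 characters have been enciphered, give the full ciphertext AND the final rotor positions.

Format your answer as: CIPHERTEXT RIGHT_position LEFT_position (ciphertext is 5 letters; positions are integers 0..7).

Char 1 ('D'): step: R->2, L=2; D->plug->C->R->A->L->A->refl->F->L'->B->R'->H->plug->H
Char 2 ('C'): step: R->3, L=2; C->plug->D->R->E->L->D->refl->G->L'->H->R'->B->plug->B
Char 3 ('A'): step: R->4, L=2; A->plug->A->R->G->L->B->refl->H->L'->C->R'->B->plug->B
Char 4 ('F'): step: R->5, L=2; F->plug->F->R->A->L->A->refl->F->L'->B->R'->A->plug->A
Char 5 ('H'): step: R->6, L=2; H->plug->H->R->A->L->A->refl->F->L'->B->R'->A->plug->A
Final: ciphertext=HBBAA, RIGHT=6, LEFT=2

Answer: HBBAA 6 2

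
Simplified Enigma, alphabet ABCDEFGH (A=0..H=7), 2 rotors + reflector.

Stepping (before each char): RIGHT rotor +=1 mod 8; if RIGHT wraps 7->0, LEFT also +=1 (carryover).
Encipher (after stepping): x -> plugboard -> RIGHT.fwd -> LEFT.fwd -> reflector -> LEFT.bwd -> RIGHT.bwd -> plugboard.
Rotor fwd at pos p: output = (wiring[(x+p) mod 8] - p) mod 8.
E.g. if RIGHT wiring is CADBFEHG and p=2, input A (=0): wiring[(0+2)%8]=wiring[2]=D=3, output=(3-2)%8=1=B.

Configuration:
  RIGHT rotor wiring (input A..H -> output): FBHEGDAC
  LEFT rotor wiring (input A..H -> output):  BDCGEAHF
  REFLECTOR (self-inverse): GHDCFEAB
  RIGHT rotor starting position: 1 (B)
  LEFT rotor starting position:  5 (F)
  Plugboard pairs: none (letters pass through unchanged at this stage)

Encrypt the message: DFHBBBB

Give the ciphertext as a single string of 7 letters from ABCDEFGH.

Char 1 ('D'): step: R->2, L=5; D->plug->D->R->B->L->C->refl->D->L'->A->R'->F->plug->F
Char 2 ('F'): step: R->3, L=5; F->plug->F->R->C->L->A->refl->G->L'->E->R'->H->plug->H
Char 3 ('H'): step: R->4, L=5; H->plug->H->R->A->L->D->refl->C->L'->B->R'->E->plug->E
Char 4 ('B'): step: R->5, L=5; B->plug->B->R->D->L->E->refl->F->L'->F->R'->C->plug->C
Char 5 ('B'): step: R->6, L=5; B->plug->B->R->E->L->G->refl->A->L'->C->R'->A->plug->A
Char 6 ('B'): step: R->7, L=5; B->plug->B->R->G->L->B->refl->H->L'->H->R'->F->plug->F
Char 7 ('B'): step: R->0, L->6 (L advanced); B->plug->B->R->B->L->H->refl->B->L'->A->R'->G->plug->G

Answer: FHECAFG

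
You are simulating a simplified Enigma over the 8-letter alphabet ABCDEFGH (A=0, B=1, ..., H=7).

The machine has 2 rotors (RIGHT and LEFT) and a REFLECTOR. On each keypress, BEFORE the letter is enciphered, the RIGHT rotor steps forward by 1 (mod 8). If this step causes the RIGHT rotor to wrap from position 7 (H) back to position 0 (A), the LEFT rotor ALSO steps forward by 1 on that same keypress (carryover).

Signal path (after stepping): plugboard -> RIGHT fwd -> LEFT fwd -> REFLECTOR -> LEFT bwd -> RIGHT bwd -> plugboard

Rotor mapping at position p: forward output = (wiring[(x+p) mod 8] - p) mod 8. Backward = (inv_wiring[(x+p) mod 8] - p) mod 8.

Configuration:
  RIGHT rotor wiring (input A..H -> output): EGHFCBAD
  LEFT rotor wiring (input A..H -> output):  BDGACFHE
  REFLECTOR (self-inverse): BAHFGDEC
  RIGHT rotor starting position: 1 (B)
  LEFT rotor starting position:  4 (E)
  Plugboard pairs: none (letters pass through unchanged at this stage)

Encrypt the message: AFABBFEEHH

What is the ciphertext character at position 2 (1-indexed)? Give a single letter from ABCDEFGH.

Char 1 ('A'): step: R->2, L=4; A->plug->A->R->F->L->H->refl->C->L'->G->R'->E->plug->E
Char 2 ('F'): step: R->3, L=4; F->plug->F->R->B->L->B->refl->A->L'->D->R'->G->plug->G

G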